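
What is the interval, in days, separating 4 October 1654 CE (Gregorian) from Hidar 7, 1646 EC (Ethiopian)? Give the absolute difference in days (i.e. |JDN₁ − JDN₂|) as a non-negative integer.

First date → JDN 2325448; second date → JDN 2325123.
The interval is |2325448 − 2325123| = 325 days.

325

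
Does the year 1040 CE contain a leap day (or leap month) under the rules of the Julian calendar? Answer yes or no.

1040 mod 4 = 0, so it is a leap year in the Julian calendar.

yes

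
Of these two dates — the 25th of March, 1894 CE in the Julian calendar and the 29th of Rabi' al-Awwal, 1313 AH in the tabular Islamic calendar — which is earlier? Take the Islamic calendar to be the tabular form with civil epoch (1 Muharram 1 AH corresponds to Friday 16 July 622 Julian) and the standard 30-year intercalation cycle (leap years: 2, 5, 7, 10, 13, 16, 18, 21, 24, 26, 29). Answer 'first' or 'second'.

first

The two dates have Julian Day Numbers 2412925 and 2413456 respectively.
Since 2412925 < 2413456, the first date comes first.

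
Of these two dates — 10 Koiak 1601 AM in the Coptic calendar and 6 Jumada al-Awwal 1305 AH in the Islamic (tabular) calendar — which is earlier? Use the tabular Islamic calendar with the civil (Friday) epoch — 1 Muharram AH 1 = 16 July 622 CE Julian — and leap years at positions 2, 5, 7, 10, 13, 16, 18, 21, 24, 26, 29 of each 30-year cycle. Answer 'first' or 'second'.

The two dates have Julian Day Numbers 2409529 and 2410657 respectively.
Since 2409529 < 2410657, the first date comes first.

first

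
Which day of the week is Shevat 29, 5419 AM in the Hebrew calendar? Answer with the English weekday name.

This is JDN 2327050 (22 February 1659 Gregorian).
2327050 ≡ 5 (mod 7); counting from Monday = 0 gives Saturday.

Saturday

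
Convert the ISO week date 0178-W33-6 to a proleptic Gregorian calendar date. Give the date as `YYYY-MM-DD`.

ISO week 1 of 178 is the week containing the first Thursday of 178.
Week 33, day 6 (Saturday) lands on 0178-08-15.

0178-08-15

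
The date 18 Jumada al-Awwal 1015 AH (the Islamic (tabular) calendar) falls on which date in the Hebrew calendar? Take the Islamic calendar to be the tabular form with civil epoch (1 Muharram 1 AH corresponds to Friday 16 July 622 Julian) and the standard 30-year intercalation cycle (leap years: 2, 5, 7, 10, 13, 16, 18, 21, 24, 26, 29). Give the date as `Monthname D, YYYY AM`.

Elul 19, 5366 AM

The source date corresponds to 21 September 1606 in the Gregorian calendar (JDN 2307903).
That day falls on 19 Elul 5366 AM in the Hebrew calendar.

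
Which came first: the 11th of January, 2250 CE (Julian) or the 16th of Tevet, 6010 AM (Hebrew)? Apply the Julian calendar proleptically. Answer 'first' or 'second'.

second

Converting both to JDN: 2542881 vs 2542846; the smaller is the second.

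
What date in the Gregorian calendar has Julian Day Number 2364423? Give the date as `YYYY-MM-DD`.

1761-06-20

Counting from JDN 2299161 = 15 Oct 1582 gives an offset of 65262 days.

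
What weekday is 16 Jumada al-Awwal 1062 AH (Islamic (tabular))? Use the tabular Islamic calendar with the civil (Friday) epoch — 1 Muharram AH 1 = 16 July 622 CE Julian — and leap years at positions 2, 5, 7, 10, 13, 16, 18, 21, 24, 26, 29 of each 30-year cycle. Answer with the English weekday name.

This is JDN 2324556 (25 April 1652 Gregorian).
2324556 ≡ 3 (mod 7); counting from Monday = 0 gives Thursday.

Thursday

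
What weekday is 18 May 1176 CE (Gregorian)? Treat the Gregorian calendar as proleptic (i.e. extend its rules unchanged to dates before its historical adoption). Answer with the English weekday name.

Tuesday

Since JDN mod 7 = 1 (0 = Monday), the day is Tuesday.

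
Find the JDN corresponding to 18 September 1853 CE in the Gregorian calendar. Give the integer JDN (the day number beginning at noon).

2398115

JDN 2451545 is 1 January 2000 CE (Gregorian); the target day is −53430 days from there, so JDN = 2398115.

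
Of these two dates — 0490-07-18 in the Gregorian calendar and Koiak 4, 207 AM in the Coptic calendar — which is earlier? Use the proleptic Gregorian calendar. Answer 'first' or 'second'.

first

The two dates have Julian Day Numbers 1900228 and 1900364 respectively.
Since 1900228 < 1900364, the first date comes first.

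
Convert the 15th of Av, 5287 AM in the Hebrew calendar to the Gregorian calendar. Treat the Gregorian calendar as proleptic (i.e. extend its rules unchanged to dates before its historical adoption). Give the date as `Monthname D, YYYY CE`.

July 23, 1527 CE

Both dates share Julian Day Number 2278988; in the Gregorian calendar that is 23 July 1527 CE.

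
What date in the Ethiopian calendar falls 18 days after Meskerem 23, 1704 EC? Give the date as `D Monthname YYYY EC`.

Counting 18 days forward from JDN 2346264 reaches JDN 2346282, which is 11 Tikimt 1704 EC.

11 Tikimt 1704 EC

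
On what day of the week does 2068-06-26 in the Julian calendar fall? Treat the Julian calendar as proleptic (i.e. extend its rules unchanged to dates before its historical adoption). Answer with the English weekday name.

Monday

In the Gregorian calendar this is 9 July 2068 (JDN 2476572).
2476572 ≡ 0 (mod 7); counting from Monday = 0 gives Monday.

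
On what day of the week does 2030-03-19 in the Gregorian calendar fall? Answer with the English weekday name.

2462580 ≡ 1 (mod 7); counting from Monday = 0 gives Tuesday.

Tuesday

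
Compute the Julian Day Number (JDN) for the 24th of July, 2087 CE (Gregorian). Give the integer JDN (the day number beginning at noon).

JDN 2451545 is 1 January 2000 CE (Gregorian); the target day is +31981 days from there, so JDN = 2483526.

2483526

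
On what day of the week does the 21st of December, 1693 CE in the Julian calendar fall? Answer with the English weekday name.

Thursday

This is JDN 2339781 (31 December 1693 Gregorian).
Since JDN mod 7 = 3 (0 = Monday), the day is Thursday.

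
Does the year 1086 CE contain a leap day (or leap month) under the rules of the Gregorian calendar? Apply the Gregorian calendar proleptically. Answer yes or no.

no

1086 is not divisible by 4, so it is a common year.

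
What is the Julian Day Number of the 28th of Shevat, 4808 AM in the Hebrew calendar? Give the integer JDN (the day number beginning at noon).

2103886

In the proleptic Gregorian calendar the same day is 22 February 1048.
JDN 2400001 is 17 November 1858 CE (Gregorian), MJD 0; the target day is −296115 days from there, so JDN = 2103886.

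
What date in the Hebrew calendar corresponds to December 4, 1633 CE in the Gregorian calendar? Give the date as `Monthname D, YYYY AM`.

Julian Day Number of the source date = 2317839.
Converting JDN 2317839 to the Hebrew calendar gives 3 Tevet 5394 AM.

Tevet 3, 5394 AM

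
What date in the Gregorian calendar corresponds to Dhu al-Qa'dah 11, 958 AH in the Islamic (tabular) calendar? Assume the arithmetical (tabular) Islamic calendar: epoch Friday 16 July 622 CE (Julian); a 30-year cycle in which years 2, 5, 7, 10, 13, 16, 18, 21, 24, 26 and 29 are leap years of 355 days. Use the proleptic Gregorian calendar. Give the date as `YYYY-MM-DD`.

1551-11-20

Julian Day Number of the source date = 2287874.
Converting JDN 2287874 to the Gregorian calendar gives 20 November 1551 CE.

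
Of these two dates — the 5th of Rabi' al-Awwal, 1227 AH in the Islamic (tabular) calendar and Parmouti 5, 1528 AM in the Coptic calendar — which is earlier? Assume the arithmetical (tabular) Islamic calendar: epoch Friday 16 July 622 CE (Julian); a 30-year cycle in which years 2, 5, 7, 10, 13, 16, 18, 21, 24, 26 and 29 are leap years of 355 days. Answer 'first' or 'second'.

The two dates have Julian Day Numbers 2382957 and 2382981 respectively.
Since 2382957 < 2382981, the first date comes first.

first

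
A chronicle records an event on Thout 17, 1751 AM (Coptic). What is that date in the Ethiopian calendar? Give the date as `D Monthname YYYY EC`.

17 Meskerem 2027 EC

Julian Day Number of the source date = 2464233.
Converting JDN 2464233 to the Ethiopian calendar gives 17 Meskerem 2027 EC.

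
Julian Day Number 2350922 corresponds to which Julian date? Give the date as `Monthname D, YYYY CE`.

The Gregorian equivalent of JDN 2350922 is 3 July 1724.
In the Julian calendar that day is June 22, 1724 CE.

June 22, 1724 CE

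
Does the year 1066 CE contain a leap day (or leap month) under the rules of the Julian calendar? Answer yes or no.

no

1066 mod 4 = 2, so it is a common year in the Julian calendar.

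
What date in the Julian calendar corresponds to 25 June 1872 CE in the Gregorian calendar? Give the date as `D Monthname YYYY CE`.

For dates in this range the Gregorian date is 12 days ahead of the Julian.
25 June 1872 Gregorian − 12 days → 13 June 1872 Julian.

13 June 1872 CE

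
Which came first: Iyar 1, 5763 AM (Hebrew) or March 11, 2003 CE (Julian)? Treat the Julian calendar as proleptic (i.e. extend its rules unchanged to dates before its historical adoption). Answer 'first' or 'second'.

The two dates have Julian Day Numbers 2452763 and 2452723 respectively.
Since 2452723 < 2452763, the second date comes first.

second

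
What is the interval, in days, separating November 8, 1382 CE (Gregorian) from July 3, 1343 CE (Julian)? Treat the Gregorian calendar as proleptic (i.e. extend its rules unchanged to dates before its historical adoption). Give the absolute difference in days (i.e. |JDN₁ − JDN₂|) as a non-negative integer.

First date → JDN 2226137; second date → JDN 2211772.
The interval is |2226137 − 2211772| = 14365 days.

14365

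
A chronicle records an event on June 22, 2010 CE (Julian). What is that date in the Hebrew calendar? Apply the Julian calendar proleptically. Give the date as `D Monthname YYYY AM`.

Julian Day Number of the source date = 2455383.
Converting JDN 2455383 to the Hebrew calendar gives 23 Tammuz 5770 AM.

23 Tammuz 5770 AM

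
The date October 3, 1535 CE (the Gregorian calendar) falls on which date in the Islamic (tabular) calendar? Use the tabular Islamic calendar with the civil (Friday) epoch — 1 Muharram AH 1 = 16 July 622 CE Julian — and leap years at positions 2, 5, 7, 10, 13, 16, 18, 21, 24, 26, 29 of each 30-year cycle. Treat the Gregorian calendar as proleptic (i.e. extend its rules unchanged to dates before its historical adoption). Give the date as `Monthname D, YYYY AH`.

Rabi' al-Awwal 25, 942 AH

Julian Day Number of the source date = 2281982.
Converting JDN 2281982 to the tabular Islamic calendar gives 25 Rabi' al-Awwal 942 AH.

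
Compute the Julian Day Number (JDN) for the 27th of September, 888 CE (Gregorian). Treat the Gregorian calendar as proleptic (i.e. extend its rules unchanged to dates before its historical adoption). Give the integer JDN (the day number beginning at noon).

JDN 2400001 is 17 November 1858 CE (Gregorian), MJD 0; the target day is −354335 days from there, so JDN = 2045666.

2045666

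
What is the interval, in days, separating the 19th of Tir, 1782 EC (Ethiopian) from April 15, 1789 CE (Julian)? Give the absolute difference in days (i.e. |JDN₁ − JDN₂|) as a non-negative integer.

274

JDN of the first date = 2374869.
JDN of the second date = 2374595.
|2374595 − 2374869| = 274.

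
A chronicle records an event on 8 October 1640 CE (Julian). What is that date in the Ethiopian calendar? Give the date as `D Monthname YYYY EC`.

11 Tikimt 1633 EC

Julian Day Number of the source date = 2320349.
Converting JDN 2320349 to the Ethiopian calendar gives 11 Tikimt 1633 EC.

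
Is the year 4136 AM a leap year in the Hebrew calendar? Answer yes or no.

Hebrew year 4136 is year 13 of its 19-year Metonic cycle; leap years are at positions 3, 6, 8, 11, 14, 17, 19, so it is a common year (12 months).

no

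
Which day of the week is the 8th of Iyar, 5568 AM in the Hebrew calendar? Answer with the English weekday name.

Thursday

In the Gregorian calendar this is 5 May 1808 (JDN 2381543).
JDN 2381543 mod 7 = 3, and JDN 0 was a Monday, so this is a Thursday.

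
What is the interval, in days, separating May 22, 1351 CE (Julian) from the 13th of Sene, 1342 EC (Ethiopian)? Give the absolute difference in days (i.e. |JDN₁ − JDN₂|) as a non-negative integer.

JDN of the first date = 2214652.
JDN of the second date = 2214303.
|2214303 − 2214652| = 349.

349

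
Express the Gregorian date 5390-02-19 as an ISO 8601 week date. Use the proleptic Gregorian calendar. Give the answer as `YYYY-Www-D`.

5390-W07-5

The weekday is Friday (ISO weekday 5).
That Friday belongs to ISO week 7 of ISO year 5390.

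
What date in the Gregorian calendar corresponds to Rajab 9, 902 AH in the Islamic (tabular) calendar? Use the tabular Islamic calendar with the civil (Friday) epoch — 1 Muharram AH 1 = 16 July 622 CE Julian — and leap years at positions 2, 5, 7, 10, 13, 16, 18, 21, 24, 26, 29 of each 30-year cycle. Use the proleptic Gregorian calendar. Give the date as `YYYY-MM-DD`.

Both dates share Julian Day Number 2267909; in the Gregorian calendar that is 22 March 1497 CE.

1497-03-22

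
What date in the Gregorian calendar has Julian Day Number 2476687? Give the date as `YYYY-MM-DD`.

2068-11-01

JDN 2451545 is 1 Jan 2000; 2476687 is +25142 days from there.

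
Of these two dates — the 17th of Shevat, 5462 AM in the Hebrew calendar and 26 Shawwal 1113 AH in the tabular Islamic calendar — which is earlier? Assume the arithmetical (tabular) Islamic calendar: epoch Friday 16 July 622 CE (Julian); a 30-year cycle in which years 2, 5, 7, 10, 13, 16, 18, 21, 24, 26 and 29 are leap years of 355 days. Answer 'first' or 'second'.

first

First date → JDN 2342748; second date → JDN 2342787.
JDN 2342748 < JDN 2342787, so the first date is earlier.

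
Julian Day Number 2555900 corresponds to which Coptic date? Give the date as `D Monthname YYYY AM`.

JDN 2555900 is 18 September 2285 in the Gregorian calendar.
In the Coptic calendar that day is 6 Thout 2002 AM.

6 Thout 2002 AM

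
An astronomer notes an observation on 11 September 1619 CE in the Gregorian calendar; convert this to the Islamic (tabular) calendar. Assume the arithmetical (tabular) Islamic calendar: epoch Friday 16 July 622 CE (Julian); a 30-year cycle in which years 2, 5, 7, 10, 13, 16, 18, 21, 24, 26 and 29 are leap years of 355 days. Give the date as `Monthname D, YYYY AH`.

Shawwal 1, 1028 AH

Both dates share Julian Day Number 2312641; in the tabular Islamic calendar that is 1 Shawwal 1028 AH.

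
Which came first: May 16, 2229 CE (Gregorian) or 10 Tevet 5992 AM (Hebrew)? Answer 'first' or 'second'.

First date → JDN 2535321; second date → JDN 2536285.
JDN 2535321 < JDN 2536285, so the first date is earlier.

first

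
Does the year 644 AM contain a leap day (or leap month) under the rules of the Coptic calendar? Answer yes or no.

644 mod 4 = 0; in the Coptic calendar a year is leap when year mod 4 = 3, so it is a common year.

no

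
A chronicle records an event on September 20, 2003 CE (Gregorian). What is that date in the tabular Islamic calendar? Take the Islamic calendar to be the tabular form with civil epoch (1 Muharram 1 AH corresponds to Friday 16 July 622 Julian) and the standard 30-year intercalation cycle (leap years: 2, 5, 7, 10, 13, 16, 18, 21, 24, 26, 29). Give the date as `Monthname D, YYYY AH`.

Both dates share Julian Day Number 2452903; in the tabular Islamic calendar that is 23 Rajab 1424 AH.

Rajab 23, 1424 AH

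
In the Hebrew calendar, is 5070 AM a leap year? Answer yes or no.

no

Hebrew year 5070 is year 16 of its 19-year Metonic cycle; leap years are at positions 3, 6, 8, 11, 14, 17, 19, so it is a common year (12 months).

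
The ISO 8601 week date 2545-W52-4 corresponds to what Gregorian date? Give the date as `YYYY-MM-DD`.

2545-12-30

ISO week 1 of 2545 is the week containing the first Thursday of 2545.
Week 52, day 4 (Thursday) lands on 2545-12-30.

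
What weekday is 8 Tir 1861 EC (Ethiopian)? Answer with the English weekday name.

Friday

This is JDN 2403713 (15 January 1869 Gregorian).
JDN 2403713 mod 7 = 4, and JDN 0 was a Monday, so this is a Friday.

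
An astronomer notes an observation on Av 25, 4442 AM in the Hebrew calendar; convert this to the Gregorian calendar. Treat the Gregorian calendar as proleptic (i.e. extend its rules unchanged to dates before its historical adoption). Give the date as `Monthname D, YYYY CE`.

Both dates share Julian Day Number 1970374; in the Gregorian calendar that is 7 August 682 CE.

August 7, 682 CE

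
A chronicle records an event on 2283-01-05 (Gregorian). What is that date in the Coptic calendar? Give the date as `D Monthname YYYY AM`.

25 Koiak 1999 AM

Both dates share Julian Day Number 2554913; in the Coptic calendar that is 25 Koiak 1999 AM.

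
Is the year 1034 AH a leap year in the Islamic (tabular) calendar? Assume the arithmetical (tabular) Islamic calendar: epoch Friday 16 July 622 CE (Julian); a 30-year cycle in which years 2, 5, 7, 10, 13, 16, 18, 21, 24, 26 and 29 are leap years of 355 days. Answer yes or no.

Year 1034 AH is year 14 of its 30-year cycle; leap positions are 2, 5, 7, 10, 13, 16, 18, 21, 24, 26, 29, so it is a common year (354 days).

no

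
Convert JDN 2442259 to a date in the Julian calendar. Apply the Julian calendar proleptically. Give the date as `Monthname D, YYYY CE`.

July 17, 1974 CE

JDN 2442259 is 30 July 1974 in the Gregorian calendar.
In the Julian calendar that day is July 17, 1974 CE.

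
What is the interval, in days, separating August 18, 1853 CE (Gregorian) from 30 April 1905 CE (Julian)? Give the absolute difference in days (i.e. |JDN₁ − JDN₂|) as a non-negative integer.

18895

JDN of the first date = 2398084.
JDN of the second date = 2416979.
|2416979 − 2398084| = 18895.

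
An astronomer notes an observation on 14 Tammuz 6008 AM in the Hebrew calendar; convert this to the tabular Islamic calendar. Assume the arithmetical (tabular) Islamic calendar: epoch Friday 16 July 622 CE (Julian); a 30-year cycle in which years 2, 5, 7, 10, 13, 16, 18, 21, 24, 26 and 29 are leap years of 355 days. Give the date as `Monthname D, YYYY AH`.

Dhu al-Qa'dah 14, 1676 AH

Julian Day Number of the source date = 2542312.
Converting JDN 2542312 to the tabular Islamic calendar gives 14 Dhu al-Qa'dah 1676 AH.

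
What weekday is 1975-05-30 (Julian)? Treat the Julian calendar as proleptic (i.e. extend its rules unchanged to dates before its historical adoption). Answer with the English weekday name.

In the Gregorian calendar this is 12 June 1975 (JDN 2442576).
Since JDN mod 7 = 3 (0 = Monday), the day is Thursday.

Thursday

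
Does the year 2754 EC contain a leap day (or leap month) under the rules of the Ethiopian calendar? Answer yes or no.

no

2754 mod 4 = 2; in the Ethiopian calendar a year is leap when year mod 4 = 3, so it is a common year.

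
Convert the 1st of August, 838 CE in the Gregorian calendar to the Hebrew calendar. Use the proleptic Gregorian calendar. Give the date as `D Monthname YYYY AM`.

Both dates share Julian Day Number 2027346; in the Hebrew calendar that is 3 Av 4598 AM.

3 Av 4598 AM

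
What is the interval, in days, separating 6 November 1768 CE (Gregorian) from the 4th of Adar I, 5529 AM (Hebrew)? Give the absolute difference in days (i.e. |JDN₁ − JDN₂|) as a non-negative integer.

JDN of the first date = 2367119.
JDN of the second date = 2367216.
|2367216 − 2367119| = 97.

97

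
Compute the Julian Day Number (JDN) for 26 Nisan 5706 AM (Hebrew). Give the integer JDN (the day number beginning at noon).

2431938

Equivalently 27 April 1946 (Gregorian).
JDN 2451545 is 1 January 2000 CE (Gregorian); the target day is −19607 days from there, so JDN = 2431938.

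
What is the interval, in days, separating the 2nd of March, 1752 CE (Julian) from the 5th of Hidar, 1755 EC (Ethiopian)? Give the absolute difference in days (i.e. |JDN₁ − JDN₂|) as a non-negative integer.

3896

First date → JDN 2361037; second date → JDN 2364933.
The interval is |2361037 − 2364933| = 3896 days.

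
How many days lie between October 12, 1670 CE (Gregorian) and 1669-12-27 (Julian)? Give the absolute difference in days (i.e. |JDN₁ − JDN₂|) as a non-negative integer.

279

First date → JDN 2331300; second date → JDN 2331021.
The interval is |2331300 − 2331021| = 279 days.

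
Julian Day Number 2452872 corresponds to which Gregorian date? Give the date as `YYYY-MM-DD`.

JDN 2451545 is 1 Jan 2000; 2452872 is +1327 days from there.

2003-08-20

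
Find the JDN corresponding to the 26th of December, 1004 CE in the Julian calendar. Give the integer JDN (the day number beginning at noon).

2088129

Equivalently 1 January 1005 (proleptic Gregorian).
JDN 2451545 is 1 January 2000 CE (Gregorian); the target day is −363416 days from there, so JDN = 2088129.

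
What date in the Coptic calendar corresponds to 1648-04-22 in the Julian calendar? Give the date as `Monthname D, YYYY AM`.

The source date corresponds to 2 May 1648 in the Gregorian calendar (JDN 2323102).
That day falls on 27 Parmouti 1364 AM in the Coptic calendar.

Parmouti 27, 1364 AM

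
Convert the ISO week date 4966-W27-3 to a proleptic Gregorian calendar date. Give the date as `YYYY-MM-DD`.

ISO week 1 of 4966 is the week containing the first Thursday of 4966.
Week 27, day 3 (Wednesday) lands on 4966-07-02.

4966-07-02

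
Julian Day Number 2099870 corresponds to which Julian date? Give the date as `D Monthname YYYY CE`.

The proleptic Gregorian equivalent of JDN 2099870 is 23 February 1037.
In the Julian calendar that day is 17 February 1037 CE.

17 February 1037 CE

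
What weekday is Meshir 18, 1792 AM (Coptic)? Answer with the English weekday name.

This is JDN 2479360 (26 February 2076 Gregorian).
Since JDN mod 7 = 2 (0 = Monday), the day is Wednesday.

Wednesday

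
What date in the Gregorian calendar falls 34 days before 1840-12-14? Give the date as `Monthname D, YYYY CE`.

The starting date is JDN 2393454; 2393454 − 34 = 2393420.
JDN 2393420 corresponds to November 10, 1840 CE.

November 10, 1840 CE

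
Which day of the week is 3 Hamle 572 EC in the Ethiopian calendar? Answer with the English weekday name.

Thursday

Equivalently 29 June 580 Gregorian, JDN 1933081.
Since JDN mod 7 = 3 (0 = Monday), the day is Thursday.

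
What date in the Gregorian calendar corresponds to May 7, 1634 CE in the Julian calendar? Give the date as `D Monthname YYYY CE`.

At this point the Julian calendar is 10 days behind the Gregorian.
7 May 1634 Julian + 10 days → 17 May 1634 Gregorian.

17 May 1634 CE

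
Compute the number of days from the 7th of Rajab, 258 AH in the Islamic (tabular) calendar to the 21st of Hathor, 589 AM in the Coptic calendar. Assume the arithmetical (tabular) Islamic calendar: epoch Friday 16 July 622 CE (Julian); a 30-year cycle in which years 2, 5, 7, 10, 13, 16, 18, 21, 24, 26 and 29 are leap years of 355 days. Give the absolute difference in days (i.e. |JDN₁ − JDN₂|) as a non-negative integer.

First date → JDN 2039695; second date → JDN 2039877.
The interval is |2039695 − 2039877| = 182 days.

182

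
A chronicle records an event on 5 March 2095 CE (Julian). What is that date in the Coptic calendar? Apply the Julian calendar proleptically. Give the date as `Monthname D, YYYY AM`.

Julian Day Number of the source date = 2486320.
Converting JDN 2486320 to the Coptic calendar gives 9 Paremhat 1811 AM.

Paremhat 9, 1811 AM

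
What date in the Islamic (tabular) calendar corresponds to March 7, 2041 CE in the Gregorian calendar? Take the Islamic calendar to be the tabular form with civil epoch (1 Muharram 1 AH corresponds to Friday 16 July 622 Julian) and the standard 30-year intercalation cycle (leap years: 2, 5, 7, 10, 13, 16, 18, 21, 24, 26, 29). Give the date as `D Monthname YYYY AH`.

4 Rabi' al-Awwal 1463 AH

Julian Day Number of the source date = 2466586.
Converting JDN 2466586 to the tabular Islamic calendar gives 4 Rabi' al-Awwal 1463 AH.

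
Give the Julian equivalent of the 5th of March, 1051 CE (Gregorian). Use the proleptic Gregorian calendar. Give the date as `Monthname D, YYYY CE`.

At this point the Julian calendar is 6 days behind the Gregorian.
5 March 1051 Gregorian − 6 days → 27 February 1051 Julian.

February 27, 1051 CE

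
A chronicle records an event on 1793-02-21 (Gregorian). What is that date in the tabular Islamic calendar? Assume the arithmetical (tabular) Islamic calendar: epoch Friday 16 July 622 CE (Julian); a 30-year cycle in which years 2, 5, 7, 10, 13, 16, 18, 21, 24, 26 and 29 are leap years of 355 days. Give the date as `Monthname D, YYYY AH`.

Rajab 10, 1207 AH

Both dates share Julian Day Number 2375992; in the tabular Islamic calendar that is 10 Rajab 1207 AH.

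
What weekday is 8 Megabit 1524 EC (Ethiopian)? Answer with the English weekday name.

Equivalently 14 March 1532 Gregorian, JDN 2280684.
Since JDN mod 7 = 0 (0 = Monday), the day is Monday.

Monday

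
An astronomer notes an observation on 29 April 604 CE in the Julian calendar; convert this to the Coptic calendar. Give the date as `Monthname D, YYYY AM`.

Both dates share Julian Day Number 1941788; in the Coptic calendar that is 4 Pashons 320 AM.

Pashons 4, 320 AM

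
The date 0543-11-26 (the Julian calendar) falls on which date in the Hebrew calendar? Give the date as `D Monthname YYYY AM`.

Both dates share Julian Day Number 1919718; in the Hebrew calendar that is 14 Kislev 4304 AM.

14 Kislev 4304 AM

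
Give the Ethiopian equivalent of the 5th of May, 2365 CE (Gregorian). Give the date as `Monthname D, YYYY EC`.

Miyazya 24, 2357 EC

Both dates share Julian Day Number 2584983; in the Ethiopian calendar that is 24 Miyazya 2357 EC.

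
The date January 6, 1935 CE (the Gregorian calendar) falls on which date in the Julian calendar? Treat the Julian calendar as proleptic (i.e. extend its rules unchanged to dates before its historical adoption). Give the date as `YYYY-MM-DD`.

1934-12-24

At this point the Julian calendar is 13 days behind the Gregorian.
6 January 1935 Gregorian − 13 days → 24 December 1934 Julian.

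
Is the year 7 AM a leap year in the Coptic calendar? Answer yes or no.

7 mod 4 = 3; in the Coptic calendar a year is leap when year mod 4 = 3, so it is a leap year.

yes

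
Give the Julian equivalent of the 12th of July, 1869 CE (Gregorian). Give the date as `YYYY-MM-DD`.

1869-06-30

The Julian–Gregorian offset here is 12 days (Julian trailing).
12 July 1869 Gregorian − 12 days → 30 June 1869 Julian.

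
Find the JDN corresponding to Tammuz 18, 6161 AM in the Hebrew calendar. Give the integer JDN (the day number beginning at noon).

In the Gregorian calendar the same day is 1 July 2401.
JDN 2451545 is 1 January 2000 CE (Gregorian); the target day is +146644 days from there, so JDN = 2598189.

2598189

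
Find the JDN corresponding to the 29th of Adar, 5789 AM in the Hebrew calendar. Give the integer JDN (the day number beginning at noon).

2462212

Equivalently 16 March 2029 (Gregorian).
JDN 2400001 is 17 November 1858 CE (Gregorian), MJD 0; the target day is +62211 days from there, so JDN = 2462212.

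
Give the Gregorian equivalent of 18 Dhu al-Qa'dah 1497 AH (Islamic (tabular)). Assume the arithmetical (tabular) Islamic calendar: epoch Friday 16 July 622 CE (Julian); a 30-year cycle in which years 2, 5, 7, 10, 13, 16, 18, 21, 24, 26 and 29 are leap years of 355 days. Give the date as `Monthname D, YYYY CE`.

November 8, 2074 CE

Both dates share Julian Day Number 2478885; in the Gregorian calendar that is 8 November 2074 CE.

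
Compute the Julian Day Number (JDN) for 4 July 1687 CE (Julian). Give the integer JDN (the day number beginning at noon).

In the Gregorian calendar the same day is 14 July 1687.
JDN 2299161 is 15 October 1582 CE (Gregorian); the target day is +38258 days from there, so JDN = 2337419.

2337419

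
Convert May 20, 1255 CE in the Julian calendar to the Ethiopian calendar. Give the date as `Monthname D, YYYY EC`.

The source date corresponds to 27 May 1255 in the proleptic Gregorian calendar (JDN 2179586).
That day falls on 25 Ginbot 1247 EC in the Ethiopian calendar.

Ginbot 25, 1247 EC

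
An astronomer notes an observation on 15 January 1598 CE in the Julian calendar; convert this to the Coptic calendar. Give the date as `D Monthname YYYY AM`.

20 Tobi 1314 AM

Julian Day Number of the source date = 2304742.
Converting JDN 2304742 to the Coptic calendar gives 20 Tobi 1314 AM.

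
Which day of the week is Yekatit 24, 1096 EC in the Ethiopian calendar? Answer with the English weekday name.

In the proleptic Gregorian calendar this is 26 February 1104 (JDN 2124343).
Since JDN mod 7 = 4 (0 = Monday), the day is Friday.

Friday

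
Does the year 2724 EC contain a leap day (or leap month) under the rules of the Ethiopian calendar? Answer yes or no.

2724 mod 4 = 0; in the Ethiopian calendar a year is leap when year mod 4 = 3, so it is a common year.

no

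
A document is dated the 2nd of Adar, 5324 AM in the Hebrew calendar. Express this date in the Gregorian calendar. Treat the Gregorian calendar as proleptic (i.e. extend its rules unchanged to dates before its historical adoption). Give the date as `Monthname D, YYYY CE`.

Both dates share Julian Day Number 2292354; in the Gregorian calendar that is 25 February 1564 CE.

February 25, 1564 CE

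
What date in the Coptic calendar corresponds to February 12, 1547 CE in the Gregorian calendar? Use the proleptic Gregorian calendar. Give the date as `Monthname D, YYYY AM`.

Meshir 8, 1263 AM

Julian Day Number of the source date = 2286132.
Converting JDN 2286132 to the Coptic calendar gives 8 Meshir 1263 AM.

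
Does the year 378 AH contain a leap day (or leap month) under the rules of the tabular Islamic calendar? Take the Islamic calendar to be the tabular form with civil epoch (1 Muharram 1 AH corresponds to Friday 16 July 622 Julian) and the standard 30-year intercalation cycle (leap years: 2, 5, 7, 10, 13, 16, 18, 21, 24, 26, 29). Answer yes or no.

Year 378 AH is year 18 of its 30-year cycle; leap positions are 2, 5, 7, 10, 13, 16, 18, 21, 24, 26, 29, so it is a leap year (355 days).

yes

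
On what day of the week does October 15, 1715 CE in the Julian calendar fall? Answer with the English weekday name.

Saturday

Equivalently 26 October 1715 Gregorian, JDN 2347749.
JDN 2347749 mod 7 = 5, and JDN 0 was a Monday, so this is a Saturday.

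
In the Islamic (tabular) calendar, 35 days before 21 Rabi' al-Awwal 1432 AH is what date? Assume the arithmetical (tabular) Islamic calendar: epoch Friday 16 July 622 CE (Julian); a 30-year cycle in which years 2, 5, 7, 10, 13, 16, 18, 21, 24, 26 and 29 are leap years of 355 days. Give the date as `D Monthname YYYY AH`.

The starting date is JDN 2455618; 2455618 − 35 = 2455583.
JDN 2455583 corresponds to 15 Safar 1432 AH.

15 Safar 1432 AH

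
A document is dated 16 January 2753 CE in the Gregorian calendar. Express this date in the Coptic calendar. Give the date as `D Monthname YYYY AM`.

2 Tobi 2469 AM

Julian Day Number of the source date = 2726588.
Converting JDN 2726588 to the Coptic calendar gives 2 Tobi 2469 AM.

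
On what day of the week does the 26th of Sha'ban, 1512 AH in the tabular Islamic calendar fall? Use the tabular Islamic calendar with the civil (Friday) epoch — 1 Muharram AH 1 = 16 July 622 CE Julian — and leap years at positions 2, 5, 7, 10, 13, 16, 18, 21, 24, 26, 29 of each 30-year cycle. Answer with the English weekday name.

Wednesday

Equivalently 9 March 2089 Gregorian, JDN 2484120.
Since JDN mod 7 = 2 (0 = Monday), the day is Wednesday.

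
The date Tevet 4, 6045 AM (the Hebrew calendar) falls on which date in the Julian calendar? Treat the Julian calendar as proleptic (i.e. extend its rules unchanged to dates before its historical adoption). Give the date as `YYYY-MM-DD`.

Julian Day Number of the source date = 2555621.
Converting JDN 2555621 to the Julian calendar gives 28 November 2284 CE.

2284-11-28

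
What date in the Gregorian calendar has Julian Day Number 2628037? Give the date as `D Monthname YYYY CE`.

Counting from JDN 2299161 = 15 Oct 1582 gives an offset of 328876 days.

21 March 2483 CE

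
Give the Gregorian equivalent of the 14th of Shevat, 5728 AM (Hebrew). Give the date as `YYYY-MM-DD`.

1968-02-13

Julian Day Number of the source date = 2439900.
Converting JDN 2439900 to the Gregorian calendar gives 13 February 1968 CE.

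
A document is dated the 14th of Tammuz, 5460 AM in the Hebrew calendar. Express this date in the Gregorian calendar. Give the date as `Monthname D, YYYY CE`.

Both dates share Julian Day Number 2342154; in the Gregorian calendar that is 1 July 1700 CE.

July 1, 1700 CE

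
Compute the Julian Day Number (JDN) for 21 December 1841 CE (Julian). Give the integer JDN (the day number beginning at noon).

2393838

In the Gregorian calendar the same day is 2 January 1842.
JDN 2451545 is 1 January 2000 CE (Gregorian); the target day is −57707 days from there, so JDN = 2393838.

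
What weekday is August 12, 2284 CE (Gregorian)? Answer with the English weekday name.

2555498 ≡ 1 (mod 7); counting from Monday = 0 gives Tuesday.

Tuesday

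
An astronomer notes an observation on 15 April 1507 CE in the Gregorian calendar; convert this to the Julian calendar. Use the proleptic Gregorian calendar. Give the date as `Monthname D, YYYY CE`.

April 5, 1507 CE

At this point the Julian calendar is 10 days behind the Gregorian.
15 April 1507 Gregorian − 10 days → 5 April 1507 Julian.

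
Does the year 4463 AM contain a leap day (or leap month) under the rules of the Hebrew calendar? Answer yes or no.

yes

Hebrew year 4463 is year 17 of its 19-year Metonic cycle; leap years are at positions 3, 6, 8, 11, 14, 17, 19, so it is a leap year (13 months).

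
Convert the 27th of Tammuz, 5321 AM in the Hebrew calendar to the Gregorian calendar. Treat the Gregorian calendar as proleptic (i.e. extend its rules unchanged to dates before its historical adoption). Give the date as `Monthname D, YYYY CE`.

July 21, 1561 CE

Both dates share Julian Day Number 2291405; in the Gregorian calendar that is 21 July 1561 CE.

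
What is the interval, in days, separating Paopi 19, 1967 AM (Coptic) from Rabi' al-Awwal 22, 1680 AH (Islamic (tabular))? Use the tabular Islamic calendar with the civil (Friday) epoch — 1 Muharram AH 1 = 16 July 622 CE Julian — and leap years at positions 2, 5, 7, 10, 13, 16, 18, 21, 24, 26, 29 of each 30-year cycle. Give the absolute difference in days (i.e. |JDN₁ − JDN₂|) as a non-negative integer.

JDN of the first date = 2543159.
JDN of the second date = 2543502.
|2543502 − 2543159| = 343.

343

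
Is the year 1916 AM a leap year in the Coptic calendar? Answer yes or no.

no

1916 mod 4 = 0; in the Coptic calendar a year is leap when year mod 4 = 3, so it is a common year.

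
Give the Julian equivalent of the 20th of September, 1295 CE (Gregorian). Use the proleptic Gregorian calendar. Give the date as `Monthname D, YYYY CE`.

At this point the Julian calendar is 7 days behind the Gregorian.
20 September 1295 Gregorian − 7 days → 13 September 1295 Julian.

September 13, 1295 CE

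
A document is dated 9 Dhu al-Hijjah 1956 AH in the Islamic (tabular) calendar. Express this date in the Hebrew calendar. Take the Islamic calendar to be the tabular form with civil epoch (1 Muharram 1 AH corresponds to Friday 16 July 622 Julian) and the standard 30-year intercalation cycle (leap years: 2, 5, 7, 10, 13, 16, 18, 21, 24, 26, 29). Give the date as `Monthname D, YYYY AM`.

Julian Day Number of the source date = 2641560.
Converting JDN 2641560 to the Hebrew calendar gives 10 Nisan 6280 AM.

Nisan 10, 6280 AM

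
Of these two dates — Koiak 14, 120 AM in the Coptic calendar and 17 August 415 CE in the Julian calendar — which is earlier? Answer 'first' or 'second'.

first

The two dates have Julian Day Numbers 1868598 and 1872865 respectively.
Since 1868598 < 1872865, the first date comes first.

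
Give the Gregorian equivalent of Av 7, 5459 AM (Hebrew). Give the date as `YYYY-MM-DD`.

Julian Day Number of the source date = 2341821.
Converting JDN 2341821 to the Gregorian calendar gives 2 August 1699 CE.

1699-08-02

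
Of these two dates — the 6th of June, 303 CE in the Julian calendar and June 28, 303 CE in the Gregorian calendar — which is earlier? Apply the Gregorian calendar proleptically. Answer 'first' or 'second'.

Converting both to JDN: 1831885 vs 1831906; the smaller is the first.

first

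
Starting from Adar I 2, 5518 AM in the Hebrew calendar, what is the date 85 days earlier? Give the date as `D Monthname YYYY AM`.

JDN of Adar I 2, 5518 AM = 2363197.
2363197 − 85 = 2363112.
JDN 2363112 in the Hebrew calendar is 5 Kislev 5518 AM.

5 Kislev 5518 AM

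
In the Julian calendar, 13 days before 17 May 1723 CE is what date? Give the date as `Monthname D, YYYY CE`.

May 4, 1723 CE

JDN of 17 May 1723 CE = 2350520.
2350520 − 13 = 2350507.
JDN 2350507 in the Julian calendar is May 4, 1723 CE.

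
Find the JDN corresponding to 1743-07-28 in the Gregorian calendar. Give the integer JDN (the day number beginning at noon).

2357886

JDN 2400001 is 17 November 1858 CE (Gregorian), MJD 0; the target day is −42115 days from there, so JDN = 2357886.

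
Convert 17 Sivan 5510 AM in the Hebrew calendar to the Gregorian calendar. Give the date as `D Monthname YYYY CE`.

Both dates share Julian Day Number 2360406; in the Gregorian calendar that is 21 June 1750 CE.

21 June 1750 CE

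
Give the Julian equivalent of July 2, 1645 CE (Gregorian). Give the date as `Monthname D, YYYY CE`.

June 22, 1645 CE

The Julian–Gregorian offset here is 10 days (Julian trailing).
2 July 1645 Gregorian − 10 days → 22 June 1645 Julian.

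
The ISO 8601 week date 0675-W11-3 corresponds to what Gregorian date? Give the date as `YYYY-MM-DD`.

ISO week 1 of 675 is the week containing the first Thursday of 675.
Week 11, day 3 (Wednesday) lands on 0675-03-17.

0675-03-17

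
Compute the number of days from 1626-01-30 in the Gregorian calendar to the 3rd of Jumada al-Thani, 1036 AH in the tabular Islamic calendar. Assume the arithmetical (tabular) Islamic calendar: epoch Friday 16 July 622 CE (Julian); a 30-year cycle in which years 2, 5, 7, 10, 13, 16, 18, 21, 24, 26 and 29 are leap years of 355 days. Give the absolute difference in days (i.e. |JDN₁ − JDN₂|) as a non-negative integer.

JDN of the first date = 2314974.
JDN of the second date = 2315359.
|2315359 − 2314974| = 385.

385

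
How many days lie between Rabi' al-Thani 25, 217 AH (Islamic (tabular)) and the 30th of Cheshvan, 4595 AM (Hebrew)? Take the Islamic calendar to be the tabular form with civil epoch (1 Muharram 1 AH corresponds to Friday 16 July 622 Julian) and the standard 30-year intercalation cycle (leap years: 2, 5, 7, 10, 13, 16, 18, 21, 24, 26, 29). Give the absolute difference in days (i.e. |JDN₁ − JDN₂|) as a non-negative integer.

JDN of the first date = 2025096.
JDN of the second date = 2025985.
|2025985 − 2025096| = 889.

889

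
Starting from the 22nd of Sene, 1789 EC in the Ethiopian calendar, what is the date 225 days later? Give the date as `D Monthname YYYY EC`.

2 Yekatit 1790 EC

JDN of the 22nd of Sene, 1789 EC = 2377579.
2377579 + 225 = 2377804.
JDN 2377804 in the Ethiopian calendar is 2 Yekatit 1790 EC.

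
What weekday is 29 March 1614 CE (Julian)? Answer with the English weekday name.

Equivalently 8 April 1614 Gregorian, JDN 2310659.
Since JDN mod 7 = 1 (0 = Monday), the day is Tuesday.

Tuesday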